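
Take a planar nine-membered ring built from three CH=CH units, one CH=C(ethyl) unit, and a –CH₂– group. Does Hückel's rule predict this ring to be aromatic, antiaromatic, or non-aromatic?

The CH2 carbon is saturated: the tetrahedral CH₂ carbon is sp³ and has no p orbital in the ring π system. Conjugation is not continuous around the ring.
A ring that is not fully conjugated cannot be aromatic or antiaromatic regardless of its π-electron count.

Non-aromatic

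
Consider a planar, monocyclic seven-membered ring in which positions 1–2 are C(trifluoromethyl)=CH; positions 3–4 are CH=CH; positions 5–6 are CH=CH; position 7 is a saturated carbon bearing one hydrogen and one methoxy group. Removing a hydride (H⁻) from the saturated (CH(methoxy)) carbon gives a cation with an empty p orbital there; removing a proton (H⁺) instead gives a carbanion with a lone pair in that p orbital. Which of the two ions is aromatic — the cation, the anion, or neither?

The cation

Both ions have a continuous loop of p orbitals — each ring atom is sp².
Cation: 3 × 2 + 0 = 6 π electrons → 4(1)+2, aromatic.
Anion: 3 × 2 + 2 = 8 π electrons → 4(2), antiaromatic.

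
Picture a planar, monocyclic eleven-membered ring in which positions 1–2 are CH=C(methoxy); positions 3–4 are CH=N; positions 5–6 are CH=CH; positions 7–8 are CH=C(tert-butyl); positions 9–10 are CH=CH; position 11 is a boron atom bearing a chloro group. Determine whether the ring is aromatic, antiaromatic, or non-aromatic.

Every ring atom contributes a p orbital perpendicular to the ring (the double-bond atoms are sp², each contributing one p electron; the doubly-bonded nitrogens are pyridine-type — their lone pairs lie in the ring plane, leaving one electron in the p orbital; the boron has an empty p orbital), so the π system is cyclic and fully conjugated.
π-electron count: 5 × 2 = 10 from the double-bond units + 0 from the B(chloro) atom = 10.
Since 10 = 4·2 + 2, the ring meets the 4n+2 criterion.

Aromatic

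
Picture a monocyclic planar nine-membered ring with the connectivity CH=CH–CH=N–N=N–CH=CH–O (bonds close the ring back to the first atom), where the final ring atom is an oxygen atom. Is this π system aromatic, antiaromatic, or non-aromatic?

Aromatic

The p orbitals form a continuous loop: every atom in a ring double bond is sp² and brings one electron to the p orbital; the doubly-bonded nitrogens are pyridine-type — their lone pairs lie in the ring plane, leaving one electron in the p orbital; the oxygen donates one lone pair from its p orbital. The ring is fully conjugated.
Adding the contributions, 4 × 2 = 8 from the double-bond units + 2 from the O atom = 10.
That gives a 4n+2 count (10, n = 2).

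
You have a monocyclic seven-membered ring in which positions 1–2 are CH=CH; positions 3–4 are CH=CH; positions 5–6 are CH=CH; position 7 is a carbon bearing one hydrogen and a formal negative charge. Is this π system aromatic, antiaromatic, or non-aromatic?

Antiaromatic

Check conjugation: the double-bond atoms are sp², each contributing one p electron; the carbanion's lone pair occupies the p orbital — every position has a p orbital, so the cyclic π system is continuous.
Adding the contributions, 3 × 2 = 6 from the double-bond units + 2 from the CH(-) atom = 8.
8 = 4(2); a planar, fully conjugated 4n system is antiaromatic.
This is the cycloheptatrienyl anion.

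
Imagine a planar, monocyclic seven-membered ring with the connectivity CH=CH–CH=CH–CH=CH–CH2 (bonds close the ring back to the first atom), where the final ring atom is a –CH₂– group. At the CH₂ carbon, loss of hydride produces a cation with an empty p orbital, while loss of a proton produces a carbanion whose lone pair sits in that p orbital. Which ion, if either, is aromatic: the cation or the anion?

The cation

Both ions have a continuous loop of p orbitals — each ring atom is sp².
Cation: 3 × 2 + 0 = 6 π electrons → 4(1)+2, aromatic.
Anion: 3 × 2 + 2 = 8 π electrons → 4(2), antiaromatic.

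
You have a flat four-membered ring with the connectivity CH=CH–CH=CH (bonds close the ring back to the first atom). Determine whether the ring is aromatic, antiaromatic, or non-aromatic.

Antiaromatic

Check conjugation: every atom in a ring double bond is sp² and brings one electron to the p orbital — every position has a p orbital, so the cyclic π system is continuous.
π-electron count: 2 × 2 = 4 from the 2 double-bond units.
A 4n π count (4, n = 1) in a planar conjugated ring means antiaromatic.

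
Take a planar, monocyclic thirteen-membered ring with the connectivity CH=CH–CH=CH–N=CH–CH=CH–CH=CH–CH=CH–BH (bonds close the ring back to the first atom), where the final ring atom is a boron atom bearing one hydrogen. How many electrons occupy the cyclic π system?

The p orbitals form a continuous loop: the double-bond atoms are sp², each contributing one p electron; each sp² =N– keeps its lone pair in-plane and puts one electron into the π system; the boron has an empty p orbital. The ring is fully conjugated.
Counting π electrons: 6 × 2 = 12 from the double-bond units + 0 from the BH atom = 12.

12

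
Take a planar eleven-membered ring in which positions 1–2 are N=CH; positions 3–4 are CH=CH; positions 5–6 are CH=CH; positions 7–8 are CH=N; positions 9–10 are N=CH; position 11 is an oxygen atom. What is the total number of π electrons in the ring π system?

12

Check conjugation: each doubly-bonded ring atom is sp² with one p-orbital electron; each =N– nitrogen is pyridine-type (lone pair in the sp² plane, one electron in the p orbital); the oxygen donates one lone pair from its p orbital — every position has a p orbital, so the cyclic π system is continuous.
Tallying contributions gives 5 × 2 = 10 from the double-bond units + 2 from the O atom = 12.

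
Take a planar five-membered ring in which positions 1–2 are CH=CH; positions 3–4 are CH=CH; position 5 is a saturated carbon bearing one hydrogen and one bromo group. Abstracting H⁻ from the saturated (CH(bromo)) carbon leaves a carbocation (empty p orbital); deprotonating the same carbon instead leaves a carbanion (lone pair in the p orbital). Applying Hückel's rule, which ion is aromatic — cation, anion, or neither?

In either ion the ring is fully conjugated: every atom, including the new sp² carbon, supplies a p orbital.
Cation: 2 × 2 + 0 = 4 π electrons → 4(1), antiaromatic.
Anion: 2 × 2 + 2 = 6 π electrons → 4(1)+2, aromatic.

The anion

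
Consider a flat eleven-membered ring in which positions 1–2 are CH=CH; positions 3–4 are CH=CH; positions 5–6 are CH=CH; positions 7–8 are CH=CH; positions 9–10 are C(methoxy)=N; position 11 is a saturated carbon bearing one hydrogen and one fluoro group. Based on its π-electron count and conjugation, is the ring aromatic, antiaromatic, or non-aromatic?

Non-aromatic

The CH(fluoro) carbon is saturated: that saturated carbon is sp³ and has no p orbital in the ring π system. Conjugation is not continuous around the ring.
A ring that is not fully conjugated cannot be aromatic or antiaromatic regardless of its π-electron count.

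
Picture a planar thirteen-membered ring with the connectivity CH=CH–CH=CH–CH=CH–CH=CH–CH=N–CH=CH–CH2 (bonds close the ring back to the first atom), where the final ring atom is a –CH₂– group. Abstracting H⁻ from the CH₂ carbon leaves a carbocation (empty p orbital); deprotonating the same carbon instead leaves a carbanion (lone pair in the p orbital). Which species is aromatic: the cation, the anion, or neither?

The anion

In either ion the ring is fully conjugated: every atom, including the new sp² carbon, supplies a p orbital.
Cation: 6 × 2 + 0 = 12 π electrons → 4(3), antiaromatic.
Anion: 6 × 2 + 2 = 14 π electrons → 4(3)+2, aromatic.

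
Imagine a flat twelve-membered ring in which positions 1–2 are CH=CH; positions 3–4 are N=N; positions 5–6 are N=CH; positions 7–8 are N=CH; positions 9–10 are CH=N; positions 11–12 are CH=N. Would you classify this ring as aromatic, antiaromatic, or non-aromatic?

Antiaromatic

The p orbitals form a continuous loop: each doubly-bonded ring atom is sp² with one p-orbital electron; each sp² =N– keeps its lone pair in-plane and puts one electron into the π system. The ring is fully conjugated.
π-electron count: 6 × 2 = 12 from the 6 double-bond units.
12 is a 4n count (n = 3), so the planar conjugated ring is antiaromatic.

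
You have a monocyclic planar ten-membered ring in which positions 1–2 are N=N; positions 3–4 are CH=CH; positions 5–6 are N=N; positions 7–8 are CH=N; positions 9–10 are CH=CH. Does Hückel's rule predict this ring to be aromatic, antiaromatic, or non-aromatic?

Aromatic

Check conjugation: each doubly-bonded ring atom is sp² with one p-orbital electron; the doubly-bonded nitrogens are pyridine-type — their lone pairs lie in the ring plane, leaving one electron in the p orbital — every position has a p orbital, so the cyclic π system is continuous.
π-electron count: 5 × 2 = 10 from the 5 double-bond units.
With 10 π electrons (n = 2), the Hückel 4n+2 condition holds.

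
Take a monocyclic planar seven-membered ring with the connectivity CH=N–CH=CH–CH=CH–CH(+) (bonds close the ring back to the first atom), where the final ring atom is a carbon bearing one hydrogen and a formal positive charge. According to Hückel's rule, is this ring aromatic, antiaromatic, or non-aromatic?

Aromatic

All ring atoms are sp² and supply a p orbital to the ring (the double-bond atoms are sp², each contributing one p electron; the doubly-bonded nitrogens are pyridine-type — their lone pairs lie in the ring plane, leaving one electron in the p orbital; the carbocation has an empty p orbital); the conjugation is uninterrupted.
Adding the contributions, 3 × 2 = 6 from the double-bond units + 0 from the CH(+) atom = 6.
Since 6 = 4·1 + 2, the ring meets the 4n+2 criterion.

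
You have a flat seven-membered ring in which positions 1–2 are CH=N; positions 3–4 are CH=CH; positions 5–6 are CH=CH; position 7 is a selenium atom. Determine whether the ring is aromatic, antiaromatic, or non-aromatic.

Antiaromatic

All ring atoms are sp² and supply a p orbital to the ring (each doubly-bonded ring atom is sp² with one p-orbital electron; each sp² =N– keeps its lone pair in-plane and puts one electron into the π system; the selenium donates one lone pair from its p orbital); the conjugation is uninterrupted.
Tallying contributions gives 3 × 2 = 6 from the double-bond units + 2 from the Se atom = 8.
A 4n π count (8, n = 2) in a planar conjugated ring means antiaromatic.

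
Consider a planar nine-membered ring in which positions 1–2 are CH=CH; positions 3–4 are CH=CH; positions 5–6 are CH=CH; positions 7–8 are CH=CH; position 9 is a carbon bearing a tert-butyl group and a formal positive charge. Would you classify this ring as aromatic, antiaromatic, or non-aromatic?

Antiaromatic

All ring atoms are sp² and supply a p orbital to the ring (every atom in a ring double bond is sp² and brings one electron to the p orbital; the carbocation has an empty p orbital); the conjugation is uninterrupted.
Tallying contributions gives 4 × 2 = 8 from the double-bond units + 0 from the C(tert-butyl)(+) atom = 8.
8 = 4(2); a planar, fully conjugated 4n system is antiaromatic.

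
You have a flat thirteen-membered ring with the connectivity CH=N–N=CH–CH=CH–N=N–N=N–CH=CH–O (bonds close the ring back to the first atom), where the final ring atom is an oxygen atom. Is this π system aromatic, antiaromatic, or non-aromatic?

Aromatic

Every ring atom contributes a p orbital perpendicular to the ring (each doubly-bonded ring atom is sp² with one p-orbital electron; the doubly-bonded nitrogens are pyridine-type — their lone pairs lie in the ring plane, leaving one electron in the p orbital; the oxygen donates one lone pair from its p orbital), so the π system is cyclic and fully conjugated.
Tallying contributions gives 6 × 2 = 12 from the double-bond units + 2 from the O atom = 14.
That gives a 4n+2 count (14, n = 3).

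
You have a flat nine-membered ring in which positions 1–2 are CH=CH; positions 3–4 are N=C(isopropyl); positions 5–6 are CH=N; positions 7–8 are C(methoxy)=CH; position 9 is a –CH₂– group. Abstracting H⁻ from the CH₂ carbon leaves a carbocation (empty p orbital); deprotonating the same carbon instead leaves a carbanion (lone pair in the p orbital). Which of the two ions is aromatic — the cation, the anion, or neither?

Once that carbon is sp², every ring atom has a p orbital and both ions are fully conjugated.
Cation: 4 × 2 + 0 = 8 π electrons → 4(2), antiaromatic.
Anion: 4 × 2 + 2 = 10 π electrons → 4(2)+2, aromatic.

The anion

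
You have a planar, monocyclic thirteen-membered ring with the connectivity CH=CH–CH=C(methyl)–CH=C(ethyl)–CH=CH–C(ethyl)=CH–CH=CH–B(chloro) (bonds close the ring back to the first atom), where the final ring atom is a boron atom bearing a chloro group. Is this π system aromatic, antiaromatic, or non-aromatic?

Antiaromatic

Every ring atom contributes a p orbital perpendicular to the ring (every atom in a ring double bond is sp² and brings one electron to the p orbital; the boron has an empty p orbital), so the π system is cyclic and fully conjugated.
Counting π electrons: 6 × 2 = 12 from the double-bond units + 0 from the B(chloro) atom = 12.
A 4n π count (12, n = 3) in a planar conjugated ring means antiaromatic.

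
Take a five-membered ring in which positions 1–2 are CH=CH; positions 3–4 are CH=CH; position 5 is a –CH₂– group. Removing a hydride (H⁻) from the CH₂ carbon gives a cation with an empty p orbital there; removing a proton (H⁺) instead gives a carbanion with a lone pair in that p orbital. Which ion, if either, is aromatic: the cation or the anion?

The anion

In either ion the ring is fully conjugated: every atom, including the new sp² carbon, supplies a p orbital.
Cation: 2 × 2 + 0 = 4 π electrons → 4(1), antiaromatic.
Anion: 2 × 2 + 2 = 6 π electrons → 4(1)+2, aromatic.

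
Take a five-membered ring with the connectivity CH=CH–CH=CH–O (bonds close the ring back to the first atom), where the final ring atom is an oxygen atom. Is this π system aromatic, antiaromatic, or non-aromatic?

Aromatic

All ring atoms are sp² and supply a p orbital to the ring (every atom in a ring double bond is sp² and brings one electron to the p orbital; the oxygen donates one lone pair from its p orbital); the conjugation is uninterrupted.
Tallying contributions gives 2 × 2 = 4 from the double-bond units + 2 from the O atom = 6.
6 = 4(1) + 2, which satisfies Hückel's 4n+2 rule.
This is furan.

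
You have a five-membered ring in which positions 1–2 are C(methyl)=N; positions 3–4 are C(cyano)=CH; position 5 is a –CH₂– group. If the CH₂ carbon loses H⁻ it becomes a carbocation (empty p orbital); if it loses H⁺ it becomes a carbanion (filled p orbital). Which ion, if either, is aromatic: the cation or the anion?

The anion

In both ions every ring atom is sp² and contributes a p orbital, so both rings are fully conjugated.
Cation: 2 × 2 + 0 = 4 π electrons → 4(1), antiaromatic.
Anion: 2 × 2 + 2 = 6 π electrons → 4(1)+2, aromatic.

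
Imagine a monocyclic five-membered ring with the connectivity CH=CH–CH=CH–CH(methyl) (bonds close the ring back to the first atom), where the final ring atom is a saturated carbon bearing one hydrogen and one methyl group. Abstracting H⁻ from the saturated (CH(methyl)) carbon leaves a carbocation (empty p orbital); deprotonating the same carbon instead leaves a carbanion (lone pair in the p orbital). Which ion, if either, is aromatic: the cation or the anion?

The anion

In either ion the ring is fully conjugated: every atom, including the new sp² carbon, supplies a p orbital.
Cation: 2 × 2 + 0 = 4 π electrons → 4(1), antiaromatic.
Anion: 2 × 2 + 2 = 6 π electrons → 4(1)+2, aromatic.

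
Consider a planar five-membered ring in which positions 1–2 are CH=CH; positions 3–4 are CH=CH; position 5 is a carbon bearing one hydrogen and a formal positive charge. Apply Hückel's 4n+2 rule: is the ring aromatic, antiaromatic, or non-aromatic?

The p orbitals form a continuous loop: the double-bond atoms are sp², each contributing one p electron; the carbocation has an empty p orbital. The ring is fully conjugated.
Adding the contributions, 2 × 2 = 4 from the double-bond units + 0 from the CH(+) atom = 4.
4 = 4(1); a planar, fully conjugated 4n system is antiaromatic.
(The species described is the cyclopentadienyl cation.)

Antiaromatic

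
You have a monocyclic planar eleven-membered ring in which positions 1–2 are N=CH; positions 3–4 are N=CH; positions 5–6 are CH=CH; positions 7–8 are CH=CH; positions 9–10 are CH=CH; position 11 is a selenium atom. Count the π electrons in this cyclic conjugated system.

12

The p orbitals form a continuous loop: each doubly-bonded ring atom is sp² with one p-orbital electron; each =N– nitrogen is pyridine-type (lone pair in the sp² plane, one electron in the p orbital); the selenium donates one lone pair from its p orbital. The ring is fully conjugated.
Adding the contributions, 5 × 2 = 10 from the double-bond units + 2 from the Se atom = 12.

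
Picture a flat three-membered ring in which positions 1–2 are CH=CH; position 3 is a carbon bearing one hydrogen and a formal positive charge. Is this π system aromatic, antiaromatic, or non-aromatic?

The p orbitals form a continuous loop: every atom in a ring double bond is sp² and brings one electron to the p orbital; the carbocation has an empty p orbital. The ring is fully conjugated.
π-electron count: 1 × 2 = 2 from the double-bond unit + 0 from the CH(+) atom = 2.
With 2 π electrons (n = 0), the Hückel 4n+2 condition holds.
(The species described is the cyclopropenyl cation.)

Aromatic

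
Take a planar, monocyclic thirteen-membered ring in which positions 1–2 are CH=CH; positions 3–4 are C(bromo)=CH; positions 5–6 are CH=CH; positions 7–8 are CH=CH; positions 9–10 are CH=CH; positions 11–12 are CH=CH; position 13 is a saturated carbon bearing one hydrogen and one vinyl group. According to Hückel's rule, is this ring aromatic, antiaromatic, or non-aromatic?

Because that saturated carbon is sp³ and has no p orbital in the ring π system at the CH(vinyl) position, the π system cannot extend all the way around the ring.
Without a continuous loop of overlapping p orbitals the Hückel electron count never comes into play.

Non-aromatic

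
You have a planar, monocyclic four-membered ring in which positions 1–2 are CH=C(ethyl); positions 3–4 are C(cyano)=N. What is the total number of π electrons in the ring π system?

4

All ring atoms are sp² and supply a p orbital to the ring (each doubly-bonded ring atom is sp² with one p-orbital electron; the doubly-bonded nitrogens are pyridine-type — their lone pairs lie in the ring plane, leaving one electron in the p orbital); the conjugation is uninterrupted.
Adding the contributions, 2 × 2 = 4 from the 2 double-bond units.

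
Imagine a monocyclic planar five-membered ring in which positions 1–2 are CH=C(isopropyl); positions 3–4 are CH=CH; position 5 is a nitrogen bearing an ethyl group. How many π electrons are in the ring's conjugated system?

6

The p orbitals form a continuous loop: each doubly-bonded ring atom is sp² with one p-orbital electron; the pyrrole-type nitrogen donates its lone pair from the p orbital. The ring is fully conjugated.
Adding the contributions, 2 × 2 = 4 from the double-bond units + 2 from the N(ethyl) atom = 6.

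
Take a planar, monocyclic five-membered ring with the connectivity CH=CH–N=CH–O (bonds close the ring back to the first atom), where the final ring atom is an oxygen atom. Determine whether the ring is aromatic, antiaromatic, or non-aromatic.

The p orbitals form a continuous loop: each doubly-bonded ring atom is sp² with one p-orbital electron; each sp² =N– keeps its lone pair in-plane and puts one electron into the π system; the oxygen donates one lone pair from its p orbital. The ring is fully conjugated.
π-electron count: 2 × 2 = 4 from the double-bond units + 2 from the O atom = 6.
With 6 π electrons (n = 1), the Hückel 4n+2 condition holds.

Aromatic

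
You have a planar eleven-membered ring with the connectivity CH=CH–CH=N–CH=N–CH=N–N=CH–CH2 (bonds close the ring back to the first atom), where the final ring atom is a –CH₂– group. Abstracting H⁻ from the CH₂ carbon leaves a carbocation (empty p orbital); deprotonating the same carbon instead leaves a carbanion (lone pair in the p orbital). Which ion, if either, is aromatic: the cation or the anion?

In either ion the ring is fully conjugated: every atom, including the new sp² carbon, supplies a p orbital.
Cation: 5 × 2 + 0 = 10 π electrons → 4(2)+2, aromatic.
Anion: 5 × 2 + 2 = 12 π electrons → 4(3), antiaromatic.

The cation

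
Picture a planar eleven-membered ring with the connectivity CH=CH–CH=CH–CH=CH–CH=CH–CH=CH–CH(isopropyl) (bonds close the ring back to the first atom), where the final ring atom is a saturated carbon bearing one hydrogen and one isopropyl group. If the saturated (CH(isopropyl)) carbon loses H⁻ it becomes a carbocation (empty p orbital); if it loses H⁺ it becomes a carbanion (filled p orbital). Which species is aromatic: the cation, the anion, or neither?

Both ions have a continuous loop of p orbitals — each ring atom is sp².
Cation: 5 × 2 + 0 = 10 π electrons → 4(2)+2, aromatic.
Anion: 5 × 2 + 2 = 12 π electrons → 4(3), antiaromatic.

The cation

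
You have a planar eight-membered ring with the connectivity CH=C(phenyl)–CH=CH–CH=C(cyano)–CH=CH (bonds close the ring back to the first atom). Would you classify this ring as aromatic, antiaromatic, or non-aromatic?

Every ring atom contributes a p orbital perpendicular to the ring (every atom in a ring double bond is sp² and brings one electron to the p orbital), so the π system is cyclic and fully conjugated.
Counting π electrons: 4 × 2 = 8 from the 4 double-bond units.
8 = 4(2); a planar, fully conjugated 4n system is antiaromatic.

Antiaromatic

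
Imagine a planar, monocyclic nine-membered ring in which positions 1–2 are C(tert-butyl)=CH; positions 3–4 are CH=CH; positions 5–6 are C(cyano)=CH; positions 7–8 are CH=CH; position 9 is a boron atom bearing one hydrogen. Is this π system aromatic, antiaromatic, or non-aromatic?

Antiaromatic

Every ring atom contributes a p orbital perpendicular to the ring (the double-bond atoms are sp², each contributing one p electron; the boron has an empty p orbital), so the π system is cyclic and fully conjugated.
Adding the contributions, 4 × 2 = 8 from the double-bond units + 0 from the BH atom = 8.
With 8 = 4·2 π electrons, Hückel's rule classifies the planar ring as antiaromatic.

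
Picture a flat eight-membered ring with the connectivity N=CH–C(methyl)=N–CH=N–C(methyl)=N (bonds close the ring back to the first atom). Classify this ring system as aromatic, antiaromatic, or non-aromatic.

Antiaromatic

Check conjugation: every atom in a ring double bond is sp² and brings one electron to the p orbital; each sp² =N– keeps its lone pair in-plane and puts one electron into the π system — every position has a p orbital, so the cyclic π system is continuous.
Tallying contributions gives 4 × 2 = 8 from the 4 double-bond units.
With 8 = 4·2 π electrons, Hückel's rule classifies the planar ring as antiaromatic.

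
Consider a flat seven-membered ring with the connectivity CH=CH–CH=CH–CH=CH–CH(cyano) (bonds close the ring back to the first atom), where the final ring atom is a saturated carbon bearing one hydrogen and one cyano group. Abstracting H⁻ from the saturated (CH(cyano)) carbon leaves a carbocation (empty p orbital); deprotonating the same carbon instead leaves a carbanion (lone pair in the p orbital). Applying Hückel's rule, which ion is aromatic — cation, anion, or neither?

The cation

In both ions every ring atom is sp² and contributes a p orbital, so both rings are fully conjugated.
Cation: 3 × 2 + 0 = 6 π electrons → 4(1)+2, aromatic.
Anion: 3 × 2 + 2 = 8 π electrons → 4(2), antiaromatic.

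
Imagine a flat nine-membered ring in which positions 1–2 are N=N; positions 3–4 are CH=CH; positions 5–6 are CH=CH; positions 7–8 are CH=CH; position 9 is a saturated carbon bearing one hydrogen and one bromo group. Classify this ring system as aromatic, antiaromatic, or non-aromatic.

Non-aromatic

At the CH(bromo) position, that saturated carbon is sp³ and has no p orbital in the ring π system; the ring's p-orbital overlap is broken there.
Hückel's rule only applies to fully conjugated rings, so this one is simply non-aromatic.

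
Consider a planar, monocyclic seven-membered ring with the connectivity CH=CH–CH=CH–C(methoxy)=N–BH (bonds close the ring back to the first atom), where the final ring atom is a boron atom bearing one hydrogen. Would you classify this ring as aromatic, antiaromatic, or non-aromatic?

Check conjugation: every atom in a ring double bond is sp² and brings one electron to the p orbital; each =N– nitrogen is pyridine-type (lone pair in the sp² plane, one electron in the p orbital); the boron has an empty p orbital — every position has a p orbital, so the cyclic π system is continuous.
Counting π electrons: 3 × 2 = 6 from the double-bond units + 0 from the BH atom = 6.
6 = 4(1) + 2, which satisfies Hückel's 4n+2 rule.

Aromatic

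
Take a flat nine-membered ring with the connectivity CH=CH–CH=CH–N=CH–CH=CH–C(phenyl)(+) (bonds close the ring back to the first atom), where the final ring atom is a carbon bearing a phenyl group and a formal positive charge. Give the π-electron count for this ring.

8

The p orbitals form a continuous loop: every atom in a ring double bond is sp² and brings one electron to the p orbital; each =N– nitrogen is pyridine-type (lone pair in the sp² plane, one electron in the p orbital); the carbocation has an empty p orbital. The ring is fully conjugated.
Adding the contributions, 4 × 2 = 8 from the double-bond units + 0 from the C(phenyl)(+) atom = 8.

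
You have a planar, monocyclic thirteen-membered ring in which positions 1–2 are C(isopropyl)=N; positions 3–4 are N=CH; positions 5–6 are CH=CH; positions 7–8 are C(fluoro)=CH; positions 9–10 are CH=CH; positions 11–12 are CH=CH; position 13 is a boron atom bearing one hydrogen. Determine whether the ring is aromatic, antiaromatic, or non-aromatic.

Check conjugation: each doubly-bonded ring atom is sp² with one p-orbital electron; each =N– nitrogen is pyridine-type (lone pair in the sp² plane, one electron in the p orbital); the boron has an empty p orbital — every position has a p orbital, so the cyclic π system is continuous.
Tallying contributions gives 6 × 2 = 12 from the double-bond units + 0 from the BH atom = 12.
A 4n π count (12, n = 3) in a planar conjugated ring means antiaromatic.

Antiaromatic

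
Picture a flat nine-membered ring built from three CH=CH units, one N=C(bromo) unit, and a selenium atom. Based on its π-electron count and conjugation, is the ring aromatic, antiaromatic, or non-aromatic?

Aromatic

Check conjugation: each doubly-bonded ring atom is sp² with one p-orbital electron; each =N– nitrogen is pyridine-type (lone pair in the sp² plane, one electron in the p orbital); the selenium donates one lone pair from its p orbital — every position has a p orbital, so the cyclic π system is continuous.
Adding the contributions, 4 × 2 = 8 from the double-bond units + 2 from the Se atom = 10.
That gives a 4n+2 count (10, n = 2).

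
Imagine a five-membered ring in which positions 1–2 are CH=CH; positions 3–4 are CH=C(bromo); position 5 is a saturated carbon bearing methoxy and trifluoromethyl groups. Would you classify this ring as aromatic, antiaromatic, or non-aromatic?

At the C(methoxy)(trifluoromethyl) position, that saturated carbon is sp³ and has no p orbital in the ring π system; the ring's p-orbital overlap is broken there.
Broken conjugation rules out both aromaticity and antiaromaticity.

Non-aromatic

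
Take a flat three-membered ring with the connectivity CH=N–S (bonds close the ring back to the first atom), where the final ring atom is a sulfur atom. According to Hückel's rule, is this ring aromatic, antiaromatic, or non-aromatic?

Antiaromatic

Check conjugation: every atom in a ring double bond is sp² and brings one electron to the p orbital; each sp² =N– keeps its lone pair in-plane and puts one electron into the π system; the sulfur donates one lone pair from its p orbital — every position has a p orbital, so the cyclic π system is continuous.
Adding the contributions, 1 × 2 = 2 from the double-bond unit + 2 from the S atom = 4.
4 is a 4n count (n = 1), so the planar conjugated ring is antiaromatic.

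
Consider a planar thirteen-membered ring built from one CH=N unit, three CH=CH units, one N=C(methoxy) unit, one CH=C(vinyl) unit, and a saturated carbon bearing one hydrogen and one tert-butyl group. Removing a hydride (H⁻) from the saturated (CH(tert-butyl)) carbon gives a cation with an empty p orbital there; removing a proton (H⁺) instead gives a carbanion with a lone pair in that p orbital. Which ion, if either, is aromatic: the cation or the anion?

The anion

Both ions have a continuous loop of p orbitals — each ring atom is sp².
Cation: 6 × 2 + 0 = 12 π electrons → 4(3), antiaromatic.
Anion: 6 × 2 + 2 = 14 π electrons → 4(3)+2, aromatic.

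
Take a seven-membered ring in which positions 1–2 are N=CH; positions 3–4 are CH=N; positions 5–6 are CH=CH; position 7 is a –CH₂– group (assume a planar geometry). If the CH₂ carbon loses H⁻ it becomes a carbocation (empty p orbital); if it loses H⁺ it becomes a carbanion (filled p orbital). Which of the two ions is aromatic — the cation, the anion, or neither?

Once that carbon is sp², every ring atom has a p orbital and both ions are fully conjugated.
Cation: 3 × 2 + 0 = 6 π electrons → 4(1)+2, aromatic.
Anion: 3 × 2 + 2 = 8 π electrons → 4(2), antiaromatic.

The cation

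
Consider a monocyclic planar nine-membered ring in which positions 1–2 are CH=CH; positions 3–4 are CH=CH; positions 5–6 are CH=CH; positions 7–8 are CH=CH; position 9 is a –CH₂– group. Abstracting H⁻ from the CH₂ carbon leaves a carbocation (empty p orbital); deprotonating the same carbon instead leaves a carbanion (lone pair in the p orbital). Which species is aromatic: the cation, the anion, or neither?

The anion

Both ions have a continuous loop of p orbitals — each ring atom is sp².
Cation: 4 × 2 + 0 = 8 π electrons → 4(2), antiaromatic.
Anion: 4 × 2 + 2 = 10 π electrons → 4(2)+2, aromatic.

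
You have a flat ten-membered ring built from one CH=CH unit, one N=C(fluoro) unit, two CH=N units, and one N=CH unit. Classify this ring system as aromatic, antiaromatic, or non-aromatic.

All ring atoms are sp² and supply a p orbital to the ring (the double-bond atoms are sp², each contributing one p electron; each sp² =N– keeps its lone pair in-plane and puts one electron into the π system); the conjugation is uninterrupted.
Tallying contributions gives 5 × 2 = 10 from the 5 double-bond units.
10 = 4(2) + 2, which satisfies Hückel's 4n+2 rule.

Aromatic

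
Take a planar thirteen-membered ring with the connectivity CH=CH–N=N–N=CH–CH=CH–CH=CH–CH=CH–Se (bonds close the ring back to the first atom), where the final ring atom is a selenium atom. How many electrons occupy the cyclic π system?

14

Every ring atom contributes a p orbital perpendicular to the ring (every atom in a ring double bond is sp² and brings one electron to the p orbital; each sp² =N– keeps its lone pair in-plane and puts one electron into the π system; the selenium donates one lone pair from its p orbital), so the π system is cyclic and fully conjugated.
Counting π electrons: 6 × 2 = 12 from the double-bond units + 2 from the Se atom = 14.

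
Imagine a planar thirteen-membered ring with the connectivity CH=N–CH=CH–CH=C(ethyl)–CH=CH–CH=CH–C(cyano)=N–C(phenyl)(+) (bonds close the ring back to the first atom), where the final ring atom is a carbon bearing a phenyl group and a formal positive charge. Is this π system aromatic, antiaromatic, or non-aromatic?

All ring atoms are sp² and supply a p orbital to the ring (each doubly-bonded ring atom is sp² with one p-orbital electron; each sp² =N– keeps its lone pair in-plane and puts one electron into the π system; the carbocation has an empty p orbital); the conjugation is uninterrupted.
Tallying contributions gives 6 × 2 = 12 from the double-bond units + 0 from the C(phenyl)(+) atom = 12.
With 12 = 4·3 π electrons, Hückel's rule classifies the planar ring as antiaromatic.

Antiaromatic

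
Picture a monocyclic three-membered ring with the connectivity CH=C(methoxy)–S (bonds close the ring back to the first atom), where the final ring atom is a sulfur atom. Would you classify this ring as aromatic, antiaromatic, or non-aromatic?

Every ring atom contributes a p orbital perpendicular to the ring (every atom in a ring double bond is sp² and brings one electron to the p orbital; the sulfur donates one lone pair from its p orbital), so the π system is cyclic and fully conjugated.
π-electron count: 1 × 2 = 2 from the double-bond unit + 2 from the S atom = 4.
4 is a 4n count (n = 1), so the planar conjugated ring is antiaromatic.

Antiaromatic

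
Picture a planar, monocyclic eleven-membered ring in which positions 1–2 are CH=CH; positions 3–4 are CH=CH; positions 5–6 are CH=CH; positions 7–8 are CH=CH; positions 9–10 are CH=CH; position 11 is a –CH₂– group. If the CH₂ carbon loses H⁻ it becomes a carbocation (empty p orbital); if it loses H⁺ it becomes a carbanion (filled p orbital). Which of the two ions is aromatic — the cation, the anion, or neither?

Once that carbon is sp², every ring atom has a p orbital and both ions are fully conjugated.
Cation: 5 × 2 + 0 = 10 π electrons → 4(2)+2, aromatic.
Anion: 5 × 2 + 2 = 12 π electrons → 4(3), antiaromatic.

The cation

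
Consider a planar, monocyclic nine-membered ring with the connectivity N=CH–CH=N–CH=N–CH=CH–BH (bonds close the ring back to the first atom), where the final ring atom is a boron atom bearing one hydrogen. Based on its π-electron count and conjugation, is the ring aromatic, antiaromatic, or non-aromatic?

Antiaromatic

Check conjugation: the double-bond atoms are sp², each contributing one p electron; each =N– nitrogen is pyridine-type (lone pair in the sp² plane, one electron in the p orbital); the boron has an empty p orbital — every position has a p orbital, so the cyclic π system is continuous.
Adding the contributions, 4 × 2 = 8 from the double-bond units + 0 from the BH atom = 8.
A 4n π count (8, n = 2) in a planar conjugated ring means antiaromatic.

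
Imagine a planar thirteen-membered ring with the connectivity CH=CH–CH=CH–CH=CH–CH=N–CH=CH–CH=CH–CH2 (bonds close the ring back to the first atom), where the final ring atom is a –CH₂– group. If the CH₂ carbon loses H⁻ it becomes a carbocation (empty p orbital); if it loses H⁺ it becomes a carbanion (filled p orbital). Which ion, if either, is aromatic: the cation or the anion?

The anion

Once that carbon is sp², every ring atom has a p orbital and both ions are fully conjugated.
Cation: 6 × 2 + 0 = 12 π electrons → 4(3), antiaromatic.
Anion: 6 × 2 + 2 = 14 π electrons → 4(3)+2, aromatic.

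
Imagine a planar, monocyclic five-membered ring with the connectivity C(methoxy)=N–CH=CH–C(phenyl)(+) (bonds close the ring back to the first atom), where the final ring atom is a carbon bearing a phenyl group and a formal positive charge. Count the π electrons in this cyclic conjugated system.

Check conjugation: each doubly-bonded ring atom is sp² with one p-orbital electron; each sp² =N– keeps its lone pair in-plane and puts one electron into the π system; the carbocation has an empty p orbital — every position has a p orbital, so the cyclic π system is continuous.
Counting π electrons: 2 × 2 = 4 from the double-bond units + 0 from the C(phenyl)(+) atom = 4.

4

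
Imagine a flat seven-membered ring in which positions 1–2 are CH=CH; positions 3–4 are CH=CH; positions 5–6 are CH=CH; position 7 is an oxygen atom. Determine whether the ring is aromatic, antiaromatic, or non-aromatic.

Antiaromatic

The p orbitals form a continuous loop: the double-bond atoms are sp², each contributing one p electron; the oxygen donates one lone pair from its p orbital. The ring is fully conjugated.
Tallying contributions gives 3 × 2 = 6 from the double-bond units + 2 from the O atom = 8.
8 = 4(2); a planar, fully conjugated 4n system is antiaromatic.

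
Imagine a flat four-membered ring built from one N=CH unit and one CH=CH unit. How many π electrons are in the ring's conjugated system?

Check conjugation: each doubly-bonded ring atom is sp² with one p-orbital electron; the doubly-bonded nitrogens are pyridine-type — their lone pairs lie in the ring plane, leaving one electron in the p orbital — every position has a p orbital, so the cyclic π system is continuous.
Counting π electrons: 2 × 2 = 4 from the 2 double-bond units.

4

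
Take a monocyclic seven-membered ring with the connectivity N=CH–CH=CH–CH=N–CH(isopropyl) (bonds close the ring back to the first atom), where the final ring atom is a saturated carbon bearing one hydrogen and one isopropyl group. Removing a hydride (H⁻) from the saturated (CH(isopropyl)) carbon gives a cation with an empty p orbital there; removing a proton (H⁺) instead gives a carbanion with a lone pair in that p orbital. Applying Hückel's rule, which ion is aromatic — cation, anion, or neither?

Both ions have a continuous loop of p orbitals — each ring atom is sp².
Cation: 3 × 2 + 0 = 6 π electrons → 4(1)+2, aromatic.
Anion: 3 × 2 + 2 = 8 π electrons → 4(2), antiaromatic.

The cation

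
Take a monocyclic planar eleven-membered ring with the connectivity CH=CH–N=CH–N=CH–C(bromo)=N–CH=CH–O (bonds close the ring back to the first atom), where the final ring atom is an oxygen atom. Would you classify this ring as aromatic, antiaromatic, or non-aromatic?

Antiaromatic

Every ring atom contributes a p orbital perpendicular to the ring (each doubly-bonded ring atom is sp² with one p-orbital electron; each =N– nitrogen is pyridine-type (lone pair in the sp² plane, one electron in the p orbital); the oxygen donates one lone pair from its p orbital), so the π system is cyclic and fully conjugated.
π-electron count: 5 × 2 = 10 from the double-bond units + 2 from the O atom = 12.
With 12 = 4·3 π electrons, Hückel's rule classifies the planar ring as antiaromatic.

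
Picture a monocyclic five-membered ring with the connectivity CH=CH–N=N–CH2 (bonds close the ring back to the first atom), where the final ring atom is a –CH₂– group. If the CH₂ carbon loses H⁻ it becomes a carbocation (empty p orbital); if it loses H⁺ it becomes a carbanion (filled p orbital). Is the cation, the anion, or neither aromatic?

The anion

In both ions every ring atom is sp² and contributes a p orbital, so both rings are fully conjugated.
Cation: 2 × 2 + 0 = 4 π electrons → 4(1), antiaromatic.
Anion: 2 × 2 + 2 = 6 π electrons → 4(1)+2, aromatic.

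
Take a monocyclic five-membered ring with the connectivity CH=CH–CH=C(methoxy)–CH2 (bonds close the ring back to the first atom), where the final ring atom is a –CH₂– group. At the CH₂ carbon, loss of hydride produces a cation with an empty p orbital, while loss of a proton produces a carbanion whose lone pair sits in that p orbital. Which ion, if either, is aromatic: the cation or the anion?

In either ion the ring is fully conjugated: every atom, including the new sp² carbon, supplies a p orbital.
Cation: 2 × 2 + 0 = 4 π electrons → 4(1), antiaromatic.
Anion: 2 × 2 + 2 = 6 π electrons → 4(1)+2, aromatic.

The anion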